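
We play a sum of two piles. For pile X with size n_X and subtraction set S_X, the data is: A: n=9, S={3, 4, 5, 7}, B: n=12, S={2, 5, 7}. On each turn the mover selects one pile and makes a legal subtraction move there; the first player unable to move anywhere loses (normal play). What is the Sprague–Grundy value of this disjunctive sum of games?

2

Pile A, S = {3, 4, 5, 7}:
n : 0 1 2 3 4 5 6 7 8 9
G : 0 0 0 1 1 1 2 2 2 3
G_A(9) = 3.
Pile B, S = {2, 5, 7}:
n :  0  1  2  3  4  5  6  7  8  9 10 11 12
G :  0  0  1  1  0  2  1  3  2  2  0  3  1
G_B(12) = 1.
Combined Grundy value = 3 ⊕ 1 = 2.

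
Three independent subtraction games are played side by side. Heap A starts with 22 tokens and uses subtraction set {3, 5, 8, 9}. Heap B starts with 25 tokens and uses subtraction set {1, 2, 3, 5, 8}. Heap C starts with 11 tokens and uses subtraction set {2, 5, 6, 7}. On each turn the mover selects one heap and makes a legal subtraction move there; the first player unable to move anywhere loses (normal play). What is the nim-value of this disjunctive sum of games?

1

Heap A, S = {3, 5, 8, 9}:
n :  0  1  2  3  4  5  6  7  8  9 10 11 12 13 14 15 16 17 18 19 20 21 22
G :  0  0  0  1  1  1  2  2  2  3  3  3  0  0  0  1  1  1  2  2  2  3  3
G_A(22) = 3.
Heap B, S = {1, 2, 3, 5, 8}:
n :  0  1  2  3  4  5  6  7  8  9 10 11 12 13 14 15 16 17 18 19 20 21 22 23 24 25
G :  0  1  2  3  0  1  2  3  4  5  0  1  2  3  0  1  2  3  4  5  0  1  2  3  0  1
G_B(25) = 1.
Heap C, S = {2, 5, 6, 7}:
n :  0  1  2  3  4  5  6  7  8  9 10 11
G :  0  0  1  1  0  2  1  3  2  2  3  3
G_C(11) = 3.
Combined Grundy value = 3 ⊕ 1 ⊕ 3 = 1.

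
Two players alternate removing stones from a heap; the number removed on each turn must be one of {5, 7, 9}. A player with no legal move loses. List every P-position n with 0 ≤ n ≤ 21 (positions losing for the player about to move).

0, 1, 2, 3, 4, 14, 15, 16, 17, 18

G(0) = 0
G(1) = mex{} = 0
G(2) = mex{} = 0
G(3) = mex{} = 0
G(4) = mex{} = 0
G(5) = mex{0} = 1
G(6) = mex{0} = 1
G(7) = mex{0,0} = 1
G(8) = mex{0,0} = 1
G(9) = mex{0,0,0} = 1
G(10) = mex{1,0,0} = 2
G(11) = mex{1,0,0} = 2
G(12) = mex{1,1,0} = 2
G(13) = mex{1,1,0} = 2
G(14) = mex{1,1,1} = 0
G(15) = mex{2,1,1} = 0
G(16) = mex{2,1,1} = 0
G(17) = mex{2,2,1} = 0
G(18) = mex{2,2,1} = 0
G(19) = mex{0,2,2} = 1
G(20) = mex{0,2,2} = 1
G(21) = mex{0,0,2} = 1
P-positions are exactly the n with G(n) = 0.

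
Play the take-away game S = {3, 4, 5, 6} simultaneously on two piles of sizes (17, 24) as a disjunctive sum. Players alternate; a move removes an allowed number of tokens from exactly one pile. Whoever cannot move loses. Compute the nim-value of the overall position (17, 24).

All piles use S = {3, 4, 5, 6}:
n :  0  1  2  3  4  5  6  7  8  9 10 11 12 13 14 15 16 17 18 19 20 21 22 23 24
G :  0  0  0  1  1  1  2  2  2  0  0  0  1  1  1  2  2  2  0  0  0  1  1  1  2
Pile A: G(17) = 2.
Pile B: G(24) = 2.
Combined Grundy value = 2 ⊕ 2 = 0.

0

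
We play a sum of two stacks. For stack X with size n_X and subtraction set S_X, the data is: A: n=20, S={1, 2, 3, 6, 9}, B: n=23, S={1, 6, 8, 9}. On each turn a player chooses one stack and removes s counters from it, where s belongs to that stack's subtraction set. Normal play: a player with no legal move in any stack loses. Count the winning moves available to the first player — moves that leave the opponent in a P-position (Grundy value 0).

Stack A, S = {1, 2, 3, 6, 9}:
G(0) = 0
G(1) = mex{0} = 1
G(2) = mex{1,0} = 2
G(3) = mex{2,1,0} = 3
G(4) = mex{3,2,1} = 0
G(5) = mex{0,3,2} = 1
G(6) = mex{1,0,3,0} = 2
G(7) = mex{2,1,0,1} = 3
G(8) = mex{3,2,1,2} = 0
G(9) = mex{0,3,2,3,0} = 1
G(10) = mex{1,0,3,0,1} = 2
G(11) = mex{2,1,0,1,2} = 3
G(12) = mex{3,2,1,2,3} = 0
G(13) = mex{0,3,2,3,0} = 1
G(14) = mex{1,0,3,0,1} = 2
G(15) = mex{2,1,0,1,2} = 3
G(16) = mex{3,2,1,2,3} = 0
G(17) = mex{0,3,2,3,0} = 1
G(18) = mex{1,0,3,0,1} = 2
G(19) = mex{2,1,0,1,2} = 3
G(20) = mex{3,2,1,2,3} = 0
G_A(20) = 0.
Stack B, S = {1, 6, 8, 9}:
n :  0  1  2  3  4  5  6  7  8  9 10 11 12 13 14 15 16 17 18 19 20 21 22 23
G :  0  1  0  1  0  1  2  0  1  2  3  2  3  2  0  1  2  0  1  0  1  0  1  2
G_B(23) = 2.
Combined Grundy value = 0 ⊕ 2 = 2.
A winning move leaves total XOR = 0, i.e. changes one component's Grundy value g to g ⊕ X where X is the current total.
Stack A: need g' = 0⊕2 = 2. Options: 20−1→G=3, 20−2→G=2, 20−3→G=1, 20−6→G=2, 20−9→G=3. Hits: 2.
Stack B: need g' = 2⊕2 = 0. Options: 23−1→G=1, 23−6→G=0, 23−8→G=1, 23−9→G=0. Hits: 2.

4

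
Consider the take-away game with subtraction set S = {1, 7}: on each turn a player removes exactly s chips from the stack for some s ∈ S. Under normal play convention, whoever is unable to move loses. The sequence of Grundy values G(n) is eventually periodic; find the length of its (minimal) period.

2

G(0) = 0
G(1) = mex{0} = 1
G(2) = mex{1} = 0
G(3) = mex{0} = 1
G(4) = mex{1} = 0
G(5) = mex{0} = 1
G(6) = mex{1} = 0
G(7) = mex{0,0} = 1
G(8) = mex{1,1} = 0
G(9) = mex{0,0} = 1
G(10) = mex{1,1} = 0
G(11) = mex{0,0} = 1
G(12) = mex{1,1} = 0
G(13) = mex{0,0} = 1
G(14) = mex{1,1} = 0
G(n+2) = G(n) holds for n = 0,…,6 (a full window of length max(S) = 7), so the sequence is purely periodic with period 2.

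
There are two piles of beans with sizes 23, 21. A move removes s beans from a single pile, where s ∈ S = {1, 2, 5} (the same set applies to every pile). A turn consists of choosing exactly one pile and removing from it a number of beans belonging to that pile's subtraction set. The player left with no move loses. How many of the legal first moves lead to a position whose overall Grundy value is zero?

All piles use S = {1, 2, 5}:
n :  0  1  2  3  4  5  6  7  8  9 10 11 12 13 14 15 16 17 18 19 20 21 22 23
G :  0  1  2  0  1  2  0  1  2  0  1  2  0  1  2  0  1  2  0  1  2  0  1  2
Pile A: G(23) = 2.
Pile B: G(21) = 0.
Combined Grundy value = 2 ⊕ 0 = 2.
A winning move leaves total XOR = 0, i.e. changes one component's Grundy value g to g ⊕ X where X is the current total.
Pile A: need g' = 2⊕2 = 0. Options: 23−1→G=1, 23−2→G=0, 23−5→G=0. Hits: 2.
Pile B: need g' = 0⊕2 = 2. Options: 21−1→G=2, 21−2→G=1, 21−5→G=1. Hits: 1.

3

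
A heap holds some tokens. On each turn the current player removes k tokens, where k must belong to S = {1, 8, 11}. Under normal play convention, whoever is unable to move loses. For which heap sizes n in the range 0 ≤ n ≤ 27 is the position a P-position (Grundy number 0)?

0, 2, 4, 6, 9, 16, 18, 21, 23, 25

n :  0  1  2  3  4  5  6  7  8  9 10 11 12 13 14 15 16 17 18 19 20 21 22 23 24 25 26 27
G :  0  1  0  1  0  1  0  1  2  0  1  2  3  2  3  2  0  1  0  1  2  0  1  0  1  0  1  2
P-positions are exactly the n with G(n) = 0.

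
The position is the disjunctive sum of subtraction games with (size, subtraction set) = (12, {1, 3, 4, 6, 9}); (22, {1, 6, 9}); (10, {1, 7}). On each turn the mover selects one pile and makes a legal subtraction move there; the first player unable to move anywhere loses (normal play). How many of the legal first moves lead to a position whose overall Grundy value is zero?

0

Pile A, S = {1, 3, 4, 6, 9}:
n :  0  1  2  3  4  5  6  7  8  9 10 11 12
G :  0  1  0  1  2  3  2  0  1  4  3  2  0
G_A(12) = 0.
Pile B, S = {1, 6, 9}:
n :  0  1  2  3  4  5  6  7  8  9 10 11 12 13 14 15 16 17 18 19 20 21 22
G :  0  1  0  1  0  1  2  0  1  2  3  2  0  1  0  1  2  0  1  0  1  2  0
G_B(22) = 0.
Pile C, S = {1, 7}:
n :  0  1  2  3  4  5  6  7  8  9 10
G :  0  1  0  1  0  1  0  1  0  1  0
G_C(10) = 0.
Combined Grundy value = 0 ⊕ 0 ⊕ 0 = 0.
A winning move leaves total XOR = 0, i.e. changes one component's Grundy value g to g ⊕ X where X is the current total.
Pile A: target g' = 0⊕0 = 0, but every legal move changes the Grundy value (mex property), so 0 moves.
Pile B: target g' = 0⊕0 = 0, but every legal move changes the Grundy value (mex property), so 0 moves.
Pile C: target g' = 0⊕0 = 0, but every legal move changes the Grundy value (mex property), so 0 moves.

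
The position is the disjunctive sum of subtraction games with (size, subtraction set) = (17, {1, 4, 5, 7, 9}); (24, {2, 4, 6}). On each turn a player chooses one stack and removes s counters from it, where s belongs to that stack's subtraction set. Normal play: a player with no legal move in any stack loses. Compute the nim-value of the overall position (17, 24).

1

Stack A, S = {1, 4, 5, 7, 9}:
n :  0  1  2  3  4  5  6  7  8  9 10 11 12 13 14 15 16 17
G :  0  1  0  1  2  3  2  3  0  1  0  1  2  3  2  3  0  1
G_A(17) = 1.
Stack B, S = {2, 4, 6}:
n :  0  1  2  3  4  5  6  7  8  9 10 11 12 13 14 15 16 17 18 19 20 21 22 23 24
G :  0  0  1  1  2  2  3  3  0  0  1  1  2  2  3  3  0  0  1  1  2  2  3  3  0
G_B(24) = 0.
Combined Grundy value = 1 ⊕ 0 = 1.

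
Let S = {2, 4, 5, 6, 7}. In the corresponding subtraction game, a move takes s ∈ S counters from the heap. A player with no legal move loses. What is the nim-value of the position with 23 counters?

G(0) = 0
G(1) = mex{} = 0
G(2) = mex{0} = 1
G(3) = mex{0} = 1
G(4) = mex{1,0} = 2
G(5) = mex{1,0,0} = 2
G(6) = mex{2,1,0,0} = 3
G(7) = mex{2,1,1,0,0} = 3
G(8) = mex{3,2,1,1,0} = 4
G(9) = mex{3,2,2,1,1} = 0
G(10) = mex{4,3,2,2,1} = 0
G(11) = mex{0,3,3,2,2} = 1
G(12) = mex{0,4,3,3,2} = 1
G(13) = mex{1,0,4,3,3} = 2
G(14) = mex{1,0,0,4,3} = 2
G(15) = mex{2,1,0,0,4} = 3
G(16) = mex{2,1,1,0,0} = 3
G(17) = mex{3,2,1,1,0} = 4
G(18) = mex{3,2,2,1,1} = 0
G(19) = mex{4,3,2,2,1} = 0
G(20) = mex{0,3,3,2,2} = 1
G(21) = mex{0,4,3,3,2} = 1
G(22) = mex{1,0,4,3,3} = 2
G(23) = mex{1,0,0,4,3} = 2

2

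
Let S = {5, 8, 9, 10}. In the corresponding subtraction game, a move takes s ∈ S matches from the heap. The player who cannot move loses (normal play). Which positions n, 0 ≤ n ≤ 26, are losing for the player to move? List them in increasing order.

0, 1, 2, 3, 4, 15, 16, 17, 18, 19

n :  0  1  2  3  4  5  6  7  8  9 10 11 12 13 14 15 16 17 18 19 20 21 22 23 24 25 26
G :  0  0  0  0  0  1  1  1  1  1  2  2  2  2  2  0  0  0  0  0  1  1  1  1  1  2  2
P-positions are exactly the n with G(n) = 0.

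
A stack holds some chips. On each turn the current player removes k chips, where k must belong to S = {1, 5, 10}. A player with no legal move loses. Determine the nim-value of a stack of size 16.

1

n :  0  1  2  3  4  5  6  7  8  9 10 11 12 13 14 15 16
G :  0  1  0  1  0  1  0  1  0  1  2  3  2  3  2  0  1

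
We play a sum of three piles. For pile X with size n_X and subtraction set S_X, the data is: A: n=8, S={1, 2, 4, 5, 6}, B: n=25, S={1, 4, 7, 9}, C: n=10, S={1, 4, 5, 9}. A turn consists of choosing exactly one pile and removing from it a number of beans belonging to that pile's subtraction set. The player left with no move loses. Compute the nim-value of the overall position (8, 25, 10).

Pile A, S = {1, 2, 4, 5, 6}:
n : 0 1 2 3 4 5 6 7 8
G : 0 1 2 0 1 2 3 4 5
G_A(8) = 5.
Pile B, S = {1, 4, 7, 9}:
G(0) = 0
G(1) = mex{0} = 1
G(2) = mex{1} = 0
G(3) = mex{0} = 1
G(4) = mex{1,0} = 2
G(5) = mex{2,1} = 0
G(6) = mex{0,0} = 1
G(7) = mex{1,1,0} = 2
G(8) = mex{2,2,1} = 0
G(9) = mex{0,0,0,0} = 1
G(10) = mex{1,1,1,1} = 0
G(11) = mex{0,2,2,0} = 1
G(12) = mex{1,0,0,1} = 2
G(13) = mex{2,1,1,2} = 0
G(14) = mex{0,0,2,0} = 1
G(15) = mex{1,1,0,1} = 2
G(16) = mex{2,2,1,2} = 0
G(17) = mex{0,0,0,0} = 1
G(18) = mex{1,1,1,1} = 0
G(19) = mex{0,2,2,0} = 1
G(20) = mex{1,0,0,1} = 2
G(21) = mex{2,1,1,2} = 0
G(22) = mex{0,0,2,0} = 1
G(23) = mex{1,1,0,1} = 2
G(24) = mex{2,2,1,2} = 0
G(25) = mex{0,0,0,0} = 1
G_B(25) = 1.
Pile C, S = {1, 4, 5, 9}:
n :  0  1  2  3  4  5  6  7  8  9 10
G :  0  1  0  1  2  3  2  3  0  1  0
G_C(10) = 0.
Combined Grundy value = 5 ⊕ 1 ⊕ 0 = 4.

4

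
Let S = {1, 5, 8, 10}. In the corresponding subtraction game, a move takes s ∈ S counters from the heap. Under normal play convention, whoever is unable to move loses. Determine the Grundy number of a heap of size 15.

G(0) = 0
G(1) = mex{0} = 1
G(2) = mex{1} = 0
G(3) = mex{0} = 1
G(4) = mex{1} = 0
G(5) = mex{0,0} = 1
G(6) = mex{1,1} = 0
G(7) = mex{0,0} = 1
G(8) = mex{1,1,0} = 2
G(9) = mex{2,0,1} = 3
G(10) = mex{3,1,0,0} = 2
G(11) = mex{2,0,1,1} = 3
G(12) = mex{3,1,0,0} = 2
G(13) = mex{2,2,1,1} = 0
G(14) = mex{0,3,0,0} = 1
G(15) = mex{1,2,1,1} = 0

0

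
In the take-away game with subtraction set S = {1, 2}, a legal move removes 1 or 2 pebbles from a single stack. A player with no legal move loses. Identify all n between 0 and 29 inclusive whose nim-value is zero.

n :  0  1  2  3  4  5  6  7  8  9 10 11 12 13 14 15 16 17 18 19 20 21 22 23 24 25 26 27 28 29
G :  0  1  2  0  1  2  0  1  2  0  1  2  0  1  2  0  1  2  0  1  2  0  1  2  0  1  2  0  1  2
P-positions are exactly the n with G(n) = 0.

0, 3, 6, 9, 12, 15, 18, 21, 24, 27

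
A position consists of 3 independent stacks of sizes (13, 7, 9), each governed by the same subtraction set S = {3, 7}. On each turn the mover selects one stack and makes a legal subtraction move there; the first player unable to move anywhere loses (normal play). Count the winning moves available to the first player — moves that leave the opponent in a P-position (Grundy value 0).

All stacks use S = {3, 7}:
n :  0  1  2  3  4  5  6  7  8  9 10 11 12 13
G :  0  0  0  1  1  1  0  2  2  1  0  0  0  1
Stack A: G(13) = 1.
Stack B: G(7) = 2.
Stack C: G(9) = 1.
Combined Grundy value = 1 ⊕ 2 ⊕ 1 = 2.
A winning move leaves total XOR = 0, i.e. changes one component's Grundy value g to g ⊕ X where X is the current total.
Stack A: need g' = 1⊕2 = 3. Options: 13−3→G=0, 13−7→G=0. Hits: 0.
Stack B: need g' = 2⊕2 = 0. Options: 7−3→G=1, 7−7→G=0. Hits: 1.
Stack C: need g' = 1⊕2 = 3. Options: 9−3→G=0, 9−7→G=0. Hits: 0.

1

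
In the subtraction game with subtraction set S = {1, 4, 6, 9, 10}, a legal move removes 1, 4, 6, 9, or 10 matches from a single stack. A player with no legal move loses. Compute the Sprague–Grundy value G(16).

G(0) = 0
G(1) = mex{0} = 1
G(2) = mex{1} = 0
G(3) = mex{0} = 1
G(4) = mex{1,0} = 2
G(5) = mex{2,1} = 0
G(6) = mex{0,0,0} = 1
G(7) = mex{1,1,1} = 0
G(8) = mex{0,2,0} = 1
G(9) = mex{1,0,1,0} = 2
G(10) = mex{2,1,2,1,0} = 3
G(11) = mex{3,0,0,0,1} = 2
G(12) = mex{2,1,1,1,0} = 3
G(13) = mex{3,2,0,2,1} = 4
G(14) = mex{4,3,1,0,2} = 5
G(15) = mex{5,2,2,1,0} = 3
G(16) = mex{3,3,3,0,1} = 2

2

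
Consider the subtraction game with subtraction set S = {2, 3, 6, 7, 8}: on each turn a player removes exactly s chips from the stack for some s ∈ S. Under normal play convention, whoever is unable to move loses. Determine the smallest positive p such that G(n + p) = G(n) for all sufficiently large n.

G(0) = 0
G(1) = mex{} = 0
G(2) = mex{0} = 1
G(3) = mex{0,0} = 1
G(4) = mex{1,0} = 2
G(5) = mex{1,1} = 0
G(6) = mex{2,1,0} = 3
G(7) = mex{0,2,0,0} = 1
G(8) = mex{3,0,1,0,0} = 2
G(9) = mex{1,3,1,1,0} = 2
G(10) = mex{2,1,2,1,1} = 0
G(11) = mex{2,2,0,2,1} = 3
G(12) = mex{0,2,3,0,2} = 1
G(13) = mex{3,0,1,3,0} = 2
G(14) = mex{1,3,2,1,3} = 0
G(15) = mex{2,1,2,2,1} = 0
G(16) = mex{0,2,0,2,2} = 1
G(17) = mex{0,0,3,0,2} = 1
G(18) = mex{1,0,1,3,0} = 2
G(19) = mex{1,1,2,1,3} = 0
G(20) = mex{2,1,0,2,1} = 3
G(21) = mex{0,2,0,0,2} = 1
G(22) = mex{3,0,1,0,0} = 2
G(23) = mex{1,3,1,1,0} = 2
G(24) = mex{2,1,2,1,1} = 0
G(25) = mex{2,2,0,2,1} = 3
G(26) = mex{0,2,3,0,2} = 1
G(27) = mex{3,0,1,3,0} = 2
G(28) = mex{1,3,2,1,3} = 0
G(29) = mex{2,1,2,2,1} = 0
G(n+14) = G(n) holds for n = 0,…,7 (a full window of length max(S) = 8), so the sequence is purely periodic with period 14.

14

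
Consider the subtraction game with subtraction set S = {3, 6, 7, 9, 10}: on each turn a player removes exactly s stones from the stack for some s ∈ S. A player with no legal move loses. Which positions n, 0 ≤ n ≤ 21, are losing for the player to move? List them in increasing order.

0, 1, 2, 13, 14, 15

n :  0  1  2  3  4  5  6  7  8  9 10 11 12 13 14 15 16 17 18 19 20 21
G :  0  0  0  1  1  1  2  2  2  3  3  3  4  0  0  0  1  1  1  2  2  2
P-positions are exactly the n with G(n) = 0.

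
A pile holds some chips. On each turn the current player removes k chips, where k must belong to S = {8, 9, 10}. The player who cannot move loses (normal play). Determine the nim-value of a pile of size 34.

n :  0  1  2  3  4  5  6  7  8  9 10 11 12 13 14 15 16 17 18 19 20 21 22 23 24 25 26 27 28 29 30 31 32 33 34
G :  0  0  0  0  0  0  0  0  1  1  1  1  1  1  1  1  2  2  0  0  0  0  0  0  0  0  1  1  1  1  1  1  1  1  2

2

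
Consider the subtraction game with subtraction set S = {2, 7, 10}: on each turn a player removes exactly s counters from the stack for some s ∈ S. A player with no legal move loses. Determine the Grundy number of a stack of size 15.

1

G(0) = 0
G(1) = mex{} = 0
G(2) = mex{0} = 1
G(3) = mex{0} = 1
G(4) = mex{1} = 0
G(5) = mex{1} = 0
G(6) = mex{0} = 1
G(7) = mex{0,0} = 1
G(8) = mex{1,0} = 2
G(9) = mex{1,1} = 0
G(10) = mex{2,1,0} = 3
G(11) = mex{0,0,0} = 1
G(12) = mex{3,0,1} = 2
G(13) = mex{1,1,1} = 0
G(14) = mex{2,1,0} = 3
G(15) = mex{0,2,0} = 1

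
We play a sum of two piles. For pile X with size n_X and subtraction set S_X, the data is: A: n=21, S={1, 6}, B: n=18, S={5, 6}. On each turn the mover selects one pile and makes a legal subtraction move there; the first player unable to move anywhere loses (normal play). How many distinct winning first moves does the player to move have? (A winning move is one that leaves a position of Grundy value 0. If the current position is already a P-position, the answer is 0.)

3

Pile A, S = {1, 6}:
n :  0  1  2  3  4  5  6  7  8  9 10 11 12 13 14 15 16 17 18 19 20 21
G :  0  1  0  1  0  1  2  0  1  0  1  0  1  2  0  1  0  1  0  1  2  0
G_A(21) = 0.
Pile B, S = {5, 6}:
G(0) = 0
G(1) = mex{} = 0
G(2) = mex{} = 0
G(3) = mex{} = 0
G(4) = mex{} = 0
G(5) = mex{0} = 1
G(6) = mex{0,0} = 1
G(7) = mex{0,0} = 1
G(8) = mex{0,0} = 1
G(9) = mex{0,0} = 1
G(10) = mex{1,0} = 2
G(11) = mex{1,1} = 0
G(12) = mex{1,1} = 0
G(13) = mex{1,1} = 0
G(14) = mex{1,1} = 0
G(15) = mex{2,1} = 0
G(16) = mex{0,2} = 1
G(17) = mex{0,0} = 1
G(18) = mex{0,0} = 1
G_B(18) = 1.
Combined Grundy value = 0 ⊕ 1 = 1.
A winning move leaves total XOR = 0, i.e. changes one component's Grundy value g to g ⊕ X where X is the current total.
Pile A: need g' = 0⊕1 = 1. Options: 21−1→G=2, 21−6→G=1. Hits: 1.
Pile B: need g' = 1⊕1 = 0. Options: 18−5→G=0, 18−6→G=0. Hits: 2.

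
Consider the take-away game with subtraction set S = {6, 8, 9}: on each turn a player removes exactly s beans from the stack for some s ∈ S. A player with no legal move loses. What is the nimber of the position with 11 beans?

1

n :  0  1  2  3  4  5  6  7  8  9 10 11
G :  0  0  0  0  0  0  1  1  1  1  1  1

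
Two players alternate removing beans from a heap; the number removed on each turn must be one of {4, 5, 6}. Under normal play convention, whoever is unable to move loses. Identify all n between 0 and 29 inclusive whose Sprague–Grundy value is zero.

n :  0  1  2  3  4  5  6  7  8  9 10 11 12 13 14 15 16 17 18 19 20 21 22 23 24 25 26 27 28 29
G :  0  0  0  0  1  1  1  1  2  2  0  0  0  0  1  1  1  1  2  2  0  0  0  0  1  1  1  1  2  2
P-positions are exactly the n with G(n) = 0.

0, 1, 2, 3, 10, 11, 12, 13, 20, 21, 22, 23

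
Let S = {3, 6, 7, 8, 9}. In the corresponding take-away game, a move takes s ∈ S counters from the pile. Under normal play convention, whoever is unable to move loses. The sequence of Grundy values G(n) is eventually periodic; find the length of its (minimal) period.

n :  0  1  2  3  4  5  6  7  8  9 10 11 12 13 14 15 16 17 18 19 20 21 22 23 24 25
G :  0  0  0  1  1  1  2  2  2  3  3  3  0  0  0  1  1  1  2  2  2  3  3  3  0  0
G(n+12) = G(n) holds for n = 0,…,8 (a full window of length max(S) = 9), so the sequence is purely periodic with period 12.

12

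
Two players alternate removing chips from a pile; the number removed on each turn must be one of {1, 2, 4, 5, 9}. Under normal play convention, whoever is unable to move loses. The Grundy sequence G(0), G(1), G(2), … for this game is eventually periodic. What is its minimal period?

G(0) = 0
G(1) = mex{0} = 1
G(2) = mex{1,0} = 2
G(3) = mex{2,1} = 0
G(4) = mex{0,2,0} = 1
G(5) = mex{1,0,1,0} = 2
G(6) = mex{2,1,2,1} = 0
G(7) = mex{0,2,0,2} = 1
G(8) = mex{1,0,1,0} = 2
G(9) = mex{2,1,2,1,0} = 3
G(10) = mex{3,2,0,2,1} = 4
G(11) = mex{4,3,1,0,2} = 5
G(12) = mex{5,4,2,1,0} = 3
G(13) = mex{3,5,3,2,1} = 0
G(14) = mex{0,3,4,3,2} = 1
G(15) = mex{1,0,5,4,0} = 2
G(16) = mex{2,1,3,5,1} = 0
G(17) = mex{0,2,0,3,2} = 1
G(18) = mex{1,0,1,0,3} = 2
G(19) = mex{2,1,2,1,4} = 0
G(20) = mex{0,2,0,2,5} = 1
G(21) = mex{1,0,1,0,3} = 2
G(22) = mex{2,1,2,1,0} = 3
G(23) = mex{3,2,0,2,1} = 4
G(24) = mex{4,3,1,0,2} = 5
G(25) = mex{5,4,2,1,0} = 3
G(26) = mex{3,5,3,2,1} = 0
G(27) = mex{0,3,4,3,2} = 1
G(n+13) = G(n) holds for n = 0,…,8 (a full window of length max(S) = 9), so the sequence is purely periodic with period 13.

13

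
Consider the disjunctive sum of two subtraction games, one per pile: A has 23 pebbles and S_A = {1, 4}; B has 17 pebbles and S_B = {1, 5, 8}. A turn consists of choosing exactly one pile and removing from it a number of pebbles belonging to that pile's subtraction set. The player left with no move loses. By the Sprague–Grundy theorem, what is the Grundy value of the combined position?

Pile A, S = {1, 4}:
n :  0  1  2  3  4  5  6  7  8  9 10 11 12 13 14 15 16 17 18 19 20 21 22 23
G :  0  1  0  1  2  0  1  0  1  2  0  1  0  1  2  0  1  0  1  2  0  1  0  1
G_A(23) = 1.
Pile B, S = {1, 5, 8}:
G(0) = 0
G(1) = mex{0} = 1
G(2) = mex{1} = 0
G(3) = mex{0} = 1
G(4) = mex{1} = 0
G(5) = mex{0,0} = 1
G(6) = mex{1,1} = 0
G(7) = mex{0,0} = 1
G(8) = mex{1,1,0} = 2
G(9) = mex{2,0,1} = 3
G(10) = mex{3,1,0} = 2
G(11) = mex{2,0,1} = 3
G(12) = mex{3,1,0} = 2
G(13) = mex{2,2,1} = 0
G(14) = mex{0,3,0} = 1
G(15) = mex{1,2,1} = 0
G(16) = mex{0,3,2} = 1
G(17) = mex{1,2,3} = 0
G_B(17) = 0.
Combined Grundy value = 1 ⊕ 0 = 1.

1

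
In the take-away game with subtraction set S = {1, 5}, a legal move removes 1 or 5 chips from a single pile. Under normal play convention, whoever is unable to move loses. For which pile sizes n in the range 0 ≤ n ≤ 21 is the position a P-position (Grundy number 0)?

G(0) = 0
G(1) = mex{0} = 1
G(2) = mex{1} = 0
G(3) = mex{0} = 1
G(4) = mex{1} = 0
G(5) = mex{0,0} = 1
G(6) = mex{1,1} = 0
G(7) = mex{0,0} = 1
G(8) = mex{1,1} = 0
G(9) = mex{0,0} = 1
G(10) = mex{1,1} = 0
G(11) = mex{0,0} = 1
G(12) = mex{1,1} = 0
G(13) = mex{0,0} = 1
G(14) = mex{1,1} = 0
G(15) = mex{0,0} = 1
G(16) = mex{1,1} = 0
G(17) = mex{0,0} = 1
G(18) = mex{1,1} = 0
G(19) = mex{0,0} = 1
G(20) = mex{1,1} = 0
G(21) = mex{0,0} = 1
P-positions are exactly the n with G(n) = 0.

0, 2, 4, 6, 8, 10, 12, 14, 16, 18, 20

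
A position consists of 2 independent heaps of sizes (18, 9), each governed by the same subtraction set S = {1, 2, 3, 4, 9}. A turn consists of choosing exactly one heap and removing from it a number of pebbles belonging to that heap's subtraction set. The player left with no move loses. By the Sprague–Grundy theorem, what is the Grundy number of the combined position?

All heaps use S = {1, 2, 3, 4, 9}:
n :  0  1  2  3  4  5  6  7  8  9 10 11 12 13 14 15 16 17 18
G :  0  1  2  3  4  0  1  2  3  4  0  1  2  3  4  0  1  2  3
Heap A: G(18) = 3.
Heap B: G(9) = 4.
Combined Grundy value = 3 ⊕ 4 = 7.

7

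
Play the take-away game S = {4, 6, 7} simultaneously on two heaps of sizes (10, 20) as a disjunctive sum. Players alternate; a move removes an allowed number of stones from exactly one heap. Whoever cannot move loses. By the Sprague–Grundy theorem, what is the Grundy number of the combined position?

0

All heaps use S = {4, 6, 7}:
G(0) = 0
G(1) = mex{} = 0
G(2) = mex{} = 0
G(3) = mex{} = 0
G(4) = mex{0} = 1
G(5) = mex{0} = 1
G(6) = mex{0,0} = 1
G(7) = mex{0,0,0} = 1
G(8) = mex{1,0,0} = 2
G(9) = mex{1,0,0} = 2
G(10) = mex{1,1,0} = 2
G(11) = mex{1,1,1} = 0
G(12) = mex{2,1,1} = 0
G(13) = mex{2,1,1} = 0
G(14) = mex{2,2,1} = 0
G(15) = mex{0,2,2} = 1
G(16) = mex{0,2,2} = 1
G(17) = mex{0,0,2} = 1
G(18) = mex{0,0,0} = 1
G(19) = mex{1,0,0} = 2
G(20) = mex{1,0,0} = 2
Heap A: G(10) = 2.
Heap B: G(20) = 2.
Combined Grundy value = 2 ⊕ 2 = 0.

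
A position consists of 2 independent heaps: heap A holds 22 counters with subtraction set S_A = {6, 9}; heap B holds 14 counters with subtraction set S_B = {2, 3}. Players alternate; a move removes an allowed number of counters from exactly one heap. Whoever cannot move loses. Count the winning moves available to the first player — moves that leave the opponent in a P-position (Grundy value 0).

Heap A, S = {6, 9}:
G(0) = 0
G(1) = mex{} = 0
G(2) = mex{} = 0
G(3) = mex{} = 0
G(4) = mex{} = 0
G(5) = mex{} = 0
G(6) = mex{0} = 1
G(7) = mex{0} = 1
G(8) = mex{0} = 1
G(9) = mex{0,0} = 1
G(10) = mex{0,0} = 1
G(11) = mex{0,0} = 1
G(12) = mex{1,0} = 2
G(13) = mex{1,0} = 2
G(14) = mex{1,0} = 2
G(15) = mex{1,1} = 0
G(16) = mex{1,1} = 0
G(17) = mex{1,1} = 0
G(18) = mex{2,1} = 0
G(19) = mex{2,1} = 0
G(20) = mex{2,1} = 0
G(21) = mex{0,2} = 1
G(22) = mex{0,2} = 1
G_A(22) = 1.
Heap B, S = {2, 3}:
G(0) = 0
G(1) = mex{} = 0
G(2) = mex{0} = 1
G(3) = mex{0,0} = 1
G(4) = mex{1,0} = 2
G(5) = mex{1,1} = 0
G(6) = mex{2,1} = 0
G(7) = mex{0,2} = 1
G(8) = mex{0,0} = 1
G(9) = mex{1,0} = 2
G(10) = mex{1,1} = 0
G(11) = mex{2,1} = 0
G(12) = mex{0,2} = 1
G(13) = mex{0,0} = 1
G(14) = mex{1,0} = 2
G_B(14) = 2.
Combined Grundy value = 1 ⊕ 2 = 3.
A winning move leaves total XOR = 0, i.e. changes one component's Grundy value g to g ⊕ X where X is the current total.
Heap A: need g' = 1⊕3 = 2. Options: 22−6→G=0, 22−9→G=2. Hits: 1.
Heap B: need g' = 2⊕3 = 1. Options: 14−2→G=1, 14−3→G=0. Hits: 1.

2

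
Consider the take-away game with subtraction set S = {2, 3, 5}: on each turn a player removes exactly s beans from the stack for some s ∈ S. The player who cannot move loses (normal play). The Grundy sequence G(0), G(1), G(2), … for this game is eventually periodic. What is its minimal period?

7

G(0) = 0
G(1) = mex{} = 0
G(2) = mex{0} = 1
G(3) = mex{0,0} = 1
G(4) = mex{1,0} = 2
G(5) = mex{1,1,0} = 2
G(6) = mex{2,1,0} = 3
G(7) = mex{2,2,1} = 0
G(8) = mex{3,2,1} = 0
G(9) = mex{0,3,2} = 1
G(10) = mex{0,0,2} = 1
G(11) = mex{1,0,3} = 2
G(12) = mex{1,1,0} = 2
G(13) = mex{2,1,0} = 3
G(14) = mex{2,2,1} = 0
G(15) = mex{3,2,1} = 0
G(n+7) = G(n) holds for n = 0,…,4 (a full window of length max(S) = 5), so the sequence is purely periodic with period 7.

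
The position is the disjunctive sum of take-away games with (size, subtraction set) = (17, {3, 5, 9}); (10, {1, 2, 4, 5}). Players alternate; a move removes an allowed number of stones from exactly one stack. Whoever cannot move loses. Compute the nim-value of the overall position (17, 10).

0

Stack A, S = {3, 5, 9}:
G(0) = 0
G(1) = mex{} = 0
G(2) = mex{} = 0
G(3) = mex{0} = 1
G(4) = mex{0} = 1
G(5) = mex{0,0} = 1
G(6) = mex{1,0} = 2
G(7) = mex{1,0} = 2
G(8) = mex{1,1} = 0
G(9) = mex{2,1,0} = 3
G(10) = mex{2,1,0} = 3
G(11) = mex{0,2,0} = 1
G(12) = mex{3,2,1} = 0
G(13) = mex{3,0,1} = 2
G(14) = mex{1,3,1} = 0
G(15) = mex{0,3,2} = 1
G(16) = mex{2,1,2} = 0
G(17) = mex{0,0,0} = 1
G_A(17) = 1.
Stack B, S = {1, 2, 4, 5}:
G(0) = 0
G(1) = mex{0} = 1
G(2) = mex{1,0} = 2
G(3) = mex{2,1} = 0
G(4) = mex{0,2,0} = 1
G(5) = mex{1,0,1,0} = 2
G(6) = mex{2,1,2,1} = 0
G(7) = mex{0,2,0,2} = 1
G(8) = mex{1,0,1,0} = 2
G(9) = mex{2,1,2,1} = 0
G(10) = mex{0,2,0,2} = 1
G_B(10) = 1.
Combined Grundy value = 1 ⊕ 1 = 0.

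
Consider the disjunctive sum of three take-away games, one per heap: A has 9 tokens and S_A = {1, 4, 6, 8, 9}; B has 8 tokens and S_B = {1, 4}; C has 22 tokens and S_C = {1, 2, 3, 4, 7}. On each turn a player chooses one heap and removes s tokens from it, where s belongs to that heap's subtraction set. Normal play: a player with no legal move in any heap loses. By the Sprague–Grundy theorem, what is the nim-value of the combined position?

Heap A, S = {1, 4, 6, 8, 9}:
G(0) = 0
G(1) = mex{0} = 1
G(2) = mex{1} = 0
G(3) = mex{0} = 1
G(4) = mex{1,0} = 2
G(5) = mex{2,1} = 0
G(6) = mex{0,0,0} = 1
G(7) = mex{1,1,1} = 0
G(8) = mex{0,2,0,0} = 1
G(9) = mex{1,0,1,1,0} = 2
G_A(9) = 2.
Heap B, S = {1, 4}:
G(0) = 0
G(1) = mex{0} = 1
G(2) = mex{1} = 0
G(3) = mex{0} = 1
G(4) = mex{1,0} = 2
G(5) = mex{2,1} = 0
G(6) = mex{0,0} = 1
G(7) = mex{1,1} = 0
G(8) = mex{0,2} = 1
G_B(8) = 1.
Heap C, S = {1, 2, 3, 4, 7}:
n :  0  1  2  3  4  5  6  7  8  9 10 11 12 13 14 15 16 17 18 19 20 21 22
G :  0  1  2  3  4  0  1  2  3  4  0  1  2  3  4  0  1  2  3  4  0  1  2
G_C(22) = 2.
Combined Grundy value = 2 ⊕ 1 ⊕ 2 = 1.

1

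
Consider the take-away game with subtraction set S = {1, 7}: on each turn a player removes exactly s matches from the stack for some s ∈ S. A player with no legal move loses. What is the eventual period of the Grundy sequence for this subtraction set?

G(0) = 0
G(1) = mex{0} = 1
G(2) = mex{1} = 0
G(3) = mex{0} = 1
G(4) = mex{1} = 0
G(5) = mex{0} = 1
G(6) = mex{1} = 0
G(7) = mex{0,0} = 1
G(8) = mex{1,1} = 0
G(9) = mex{0,0} = 1
G(10) = mex{1,1} = 0
G(11) = mex{0,0} = 1
G(12) = mex{1,1} = 0
G(13) = mex{0,0} = 1
G(14) = mex{1,1} = 0
G(n+2) = G(n) holds for n = 0,…,6 (a full window of length max(S) = 7), so the sequence is purely periodic with period 2.

2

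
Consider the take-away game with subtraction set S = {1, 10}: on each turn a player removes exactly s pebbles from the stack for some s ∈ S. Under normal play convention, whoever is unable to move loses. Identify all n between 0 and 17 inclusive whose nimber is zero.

0, 2, 4, 6, 8, 11, 13, 15, 17

n :  0  1  2  3  4  5  6  7  8  9 10 11 12 13 14 15 16 17
G :  0  1  0  1  0  1  0  1  0  1  2  0  1  0  1  0  1  0
P-positions are exactly the n with G(n) = 0.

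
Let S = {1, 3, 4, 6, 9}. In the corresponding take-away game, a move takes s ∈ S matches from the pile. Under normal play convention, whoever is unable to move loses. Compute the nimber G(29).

n :  0  1  2  3  4  5  6  7  8  9 10 11 12 13 14 15 16 17 18 19 20 21 22 23 24 25 26 27 28 29
G :  0  1  0  1  2  3  2  0  1  4  3  2  0  1  0  1  2  3  2  0  1  4  3  2  0  1  0  1  2  3

3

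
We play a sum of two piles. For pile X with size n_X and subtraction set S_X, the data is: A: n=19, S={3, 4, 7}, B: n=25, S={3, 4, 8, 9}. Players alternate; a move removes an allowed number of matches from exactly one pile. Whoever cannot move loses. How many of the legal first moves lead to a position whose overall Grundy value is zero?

2

Pile A, S = {3, 4, 7}:
n :  0  1  2  3  4  5  6  7  8  9 10 11 12 13 14 15 16 17 18 19
G :  0  0  0  1  1  1  2  2  2  3  0  0  0  1  1  1  2  2  2  3
G_A(19) = 3.
Pile B, S = {3, 4, 8, 9}:
G(0) = 0
G(1) = mex{} = 0
G(2) = mex{} = 0
G(3) = mex{0} = 1
G(4) = mex{0,0} = 1
G(5) = mex{0,0} = 1
G(6) = mex{1,0} = 2
G(7) = mex{1,1} = 0
G(8) = mex{1,1,0} = 2
G(9) = mex{2,1,0,0} = 3
G(10) = mex{0,2,0,0} = 1
G(11) = mex{2,0,1,0} = 3
G(12) = mex{3,2,1,1} = 0
G(13) = mex{1,3,1,1} = 0
G(14) = mex{3,1,2,1} = 0
G(15) = mex{0,3,0,2} = 1
G(16) = mex{0,0,2,0} = 1
G(17) = mex{0,0,3,2} = 1
G(18) = mex{1,0,1,3} = 2
G(19) = mex{1,1,3,1} = 0
G(20) = mex{1,1,0,3} = 2
G(21) = mex{2,1,0,0} = 3
G(22) = mex{0,2,0,0} = 1
G(23) = mex{2,0,1,0} = 3
G(24) = mex{3,2,1,1} = 0
G(25) = mex{1,3,1,1} = 0
G_B(25) = 0.
Combined Grundy value = 3 ⊕ 0 = 3.
A winning move leaves total XOR = 0, i.e. changes one component's Grundy value g to g ⊕ X where X is the current total.
Pile A: need g' = 3⊕3 = 0. Options: 19−3→G=2, 19−4→G=1, 19−7→G=0. Hits: 1.
Pile B: need g' = 0⊕3 = 3. Options: 25−3→G=1, 25−4→G=3, 25−8→G=1, 25−9→G=1. Hits: 1.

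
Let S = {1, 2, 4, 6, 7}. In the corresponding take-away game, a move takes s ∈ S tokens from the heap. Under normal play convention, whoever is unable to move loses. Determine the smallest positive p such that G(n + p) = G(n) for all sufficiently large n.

n :  0  1  2  3  4  5  6  7  8  9 10 11 12 13 14 15 16 17
G :  0  1  2  0  1  2  3  4  0  1  2  0  1  2  3  4  0  1
G(n+8) = G(n) holds for n = 0,…,6 (a full window of length max(S) = 7), so the sequence is purely periodic with period 8.

8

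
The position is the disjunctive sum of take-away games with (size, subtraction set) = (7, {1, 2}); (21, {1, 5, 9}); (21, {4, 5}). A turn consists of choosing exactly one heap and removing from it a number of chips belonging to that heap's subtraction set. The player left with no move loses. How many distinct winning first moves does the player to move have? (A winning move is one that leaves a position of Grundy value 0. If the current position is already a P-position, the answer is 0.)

Heap A, S = {1, 2}:
G(0) = 0
G(1) = mex{0} = 1
G(2) = mex{1,0} = 2
G(3) = mex{2,1} = 0
G(4) = mex{0,2} = 1
G(5) = mex{1,0} = 2
G(6) = mex{2,1} = 0
G(7) = mex{0,2} = 1
G_A(7) = 1.
Heap B, S = {1, 5, 9}:
n :  0  1  2  3  4  5  6  7  8  9 10 11 12 13 14 15 16 17 18 19 20 21
G :  0  1  0  1  0  1  0  1  0  1  0  1  0  1  0  1  0  1  0  1  0  1
G_B(21) = 1.
Heap C, S = {4, 5}:
n :  0  1  2  3  4  5  6  7  8  9 10 11 12 13 14 15 16 17 18 19 20 21
G :  0  0  0  0  1  1  1  1  2  0  0  0  0  1  1  1  1  2  0  0  0  0
G_C(21) = 0.
Combined Grundy value = 1 ⊕ 1 ⊕ 0 = 0.
A winning move leaves total XOR = 0, i.e. changes one component's Grundy value g to g ⊕ X where X is the current total.
Heap A: target g' = 1⊕0 = 1, but every legal move changes the Grundy value (mex property), so 0 moves.
Heap B: target g' = 1⊕0 = 1, but every legal move changes the Grundy value (mex property), so 0 moves.
Heap C: target g' = 0⊕0 = 0, but every legal move changes the Grundy value (mex property), so 0 moves.

0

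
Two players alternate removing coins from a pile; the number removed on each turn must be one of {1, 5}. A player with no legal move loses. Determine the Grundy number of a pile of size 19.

G(0) = 0
G(1) = mex{0} = 1
G(2) = mex{1} = 0
G(3) = mex{0} = 1
G(4) = mex{1} = 0
G(5) = mex{0,0} = 1
G(6) = mex{1,1} = 0
G(7) = mex{0,0} = 1
G(8) = mex{1,1} = 0
G(9) = mex{0,0} = 1
G(10) = mex{1,1} = 0
G(11) = mex{0,0} = 1
G(12) = mex{1,1} = 0
G(13) = mex{0,0} = 1
G(14) = mex{1,1} = 0
G(15) = mex{0,0} = 1
G(16) = mex{1,1} = 0
G(17) = mex{0,0} = 1
G(18) = mex{1,1} = 0
G(19) = mex{0,0} = 1

1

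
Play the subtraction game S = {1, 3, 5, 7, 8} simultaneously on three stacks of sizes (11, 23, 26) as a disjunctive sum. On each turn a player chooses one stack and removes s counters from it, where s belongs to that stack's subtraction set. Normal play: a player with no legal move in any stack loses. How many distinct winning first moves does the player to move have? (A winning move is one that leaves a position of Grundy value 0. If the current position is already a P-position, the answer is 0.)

3

All stacks use S = {1, 3, 5, 7, 8}:
G(0) = 0
G(1) = mex{0} = 1
G(2) = mex{1} = 0
G(3) = mex{0,0} = 1
G(4) = mex{1,1} = 0
G(5) = mex{0,0,0} = 1
G(6) = mex{1,1,1} = 0
G(7) = mex{0,0,0,0} = 1
G(8) = mex{1,1,1,1,0} = 2
G(9) = mex{2,0,0,0,1} = 3
G(10) = mex{3,1,1,1,0} = 2
G(11) = mex{2,2,0,0,1} = 3
G(12) = mex{3,3,1,1,0} = 2
G(13) = mex{2,2,2,0,1} = 3
G(14) = mex{3,3,3,1,0} = 2
G(15) = mex{2,2,2,2,1} = 0
G(16) = mex{0,3,3,3,2} = 1
G(17) = mex{1,2,2,2,3} = 0
G(18) = mex{0,0,3,3,2} = 1
G(19) = mex{1,1,2,2,3} = 0
G(20) = mex{0,0,0,3,2} = 1
G(21) = mex{1,1,1,2,3} = 0
G(22) = mex{0,0,0,0,2} = 1
G(23) = mex{1,1,1,1,0} = 2
G(24) = mex{2,0,0,0,1} = 3
G(25) = mex{3,1,1,1,0} = 2
G(26) = mex{2,2,0,0,1} = 3
Stack A: G(11) = 3.
Stack B: G(23) = 2.
Stack C: G(26) = 3.
Combined Grundy value = 3 ⊕ 2 ⊕ 3 = 2.
A winning move leaves total XOR = 0, i.e. changes one component's Grundy value g to g ⊕ X where X is the current total.
Stack A: need g' = 3⊕2 = 1. Options: 11−1→G=2, 11−3→G=2, 11−5→G=0, 11−7→G=0, 11−8→G=1. Hits: 1.
Stack B: need g' = 2⊕2 = 0. Options: 23−1→G=1, 23−3→G=1, 23−5→G=1, 23−7→G=1, 23−8→G=0. Hits: 1.
Stack C: need g' = 3⊕2 = 1. Options: 26−1→G=2, 26−3→G=2, 26−5→G=0, 26−7→G=0, 26−8→G=1. Hits: 1.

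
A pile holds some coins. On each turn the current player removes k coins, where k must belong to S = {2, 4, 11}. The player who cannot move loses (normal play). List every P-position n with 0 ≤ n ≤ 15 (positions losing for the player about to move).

n :  0  1  2  3  4  5  6  7  8  9 10 11 12 13 14 15
G :  0  0  1  1  2  2  0  0  1  1  2  2  3  0  0  1
P-positions are exactly the n with G(n) = 0.

0, 1, 6, 7, 13, 14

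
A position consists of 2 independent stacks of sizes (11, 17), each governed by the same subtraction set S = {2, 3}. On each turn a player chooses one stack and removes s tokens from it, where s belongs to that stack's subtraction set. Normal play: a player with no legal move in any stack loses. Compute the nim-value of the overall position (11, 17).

All stacks use S = {2, 3}:
n :  0  1  2  3  4  5  6  7  8  9 10 11 12 13 14 15 16 17
G :  0  0  1  1  2  0  0  1  1  2  0  0  1  1  2  0  0  1
Stack A: G(11) = 0.
Stack B: G(17) = 1.
Combined Grundy value = 0 ⊕ 1 = 1.

1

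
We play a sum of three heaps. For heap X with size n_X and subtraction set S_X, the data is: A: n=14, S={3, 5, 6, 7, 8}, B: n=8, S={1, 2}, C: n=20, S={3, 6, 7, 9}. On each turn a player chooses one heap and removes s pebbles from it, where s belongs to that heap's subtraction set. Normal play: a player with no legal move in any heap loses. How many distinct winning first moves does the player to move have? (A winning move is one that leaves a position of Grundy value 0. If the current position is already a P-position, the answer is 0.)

Heap A, S = {3, 5, 6, 7, 8}:
G(0) = 0
G(1) = mex{} = 0
G(2) = mex{} = 0
G(3) = mex{0} = 1
G(4) = mex{0} = 1
G(5) = mex{0,0} = 1
G(6) = mex{1,0,0} = 2
G(7) = mex{1,0,0,0} = 2
G(8) = mex{1,1,0,0,0} = 2
G(9) = mex{2,1,1,0,0} = 3
G(10) = mex{2,1,1,1,0} = 3
G(11) = mex{2,2,1,1,1} = 0
G(12) = mex{3,2,2,1,1} = 0
G(13) = mex{3,2,2,2,1} = 0
G(14) = mex{0,3,2,2,2} = 1
G_A(14) = 1.
Heap B, S = {1, 2}:
G(0) = 0
G(1) = mex{0} = 1
G(2) = mex{1,0} = 2
G(3) = mex{2,1} = 0
G(4) = mex{0,2} = 1
G(5) = mex{1,0} = 2
G(6) = mex{2,1} = 0
G(7) = mex{0,2} = 1
G(8) = mex{1,0} = 2
G_B(8) = 2.
Heap C, S = {3, 6, 7, 9}:
n :  0  1  2  3  4  5  6  7  8  9 10 11 12 13 14 15 16 17 18 19 20
G :  0  0  0  1  1  1  2  2  2  3  3  3  0  0  0  1  1  1  2  2  2
G_C(20) = 2.
Combined Grundy value = 1 ⊕ 2 ⊕ 2 = 1.
A winning move leaves total XOR = 0, i.e. changes one component's Grundy value g to g ⊕ X where X is the current total.
Heap A: need g' = 1⊕1 = 0. Options: 14−3→G=0, 14−5→G=3, 14−6→G=2, 14−7→G=2, 14−8→G=2. Hits: 1.
Heap B: need g' = 2⊕1 = 3. Options: 8−1→G=1, 8−2→G=0. Hits: 0.
Heap C: need g' = 2⊕1 = 3. Options: 20−3→G=1, 20−6→G=0, 20−7→G=0, 20−9→G=3. Hits: 1.

2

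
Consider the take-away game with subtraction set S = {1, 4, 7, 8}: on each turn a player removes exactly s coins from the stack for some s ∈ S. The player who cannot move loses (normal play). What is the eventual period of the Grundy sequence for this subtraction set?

n :  0  1  2  3  4  5  6  7  8  9 10 11 12 13 14 15 16 17 18 19 20 21 22 23 24 25 26 27 28 29 30 31 32 33 34 35 36 37 38 39 40 41 42 43 44 45 46 47 48 49 50 51
G :  0  1  0  1  2  0  1  2  3  2  3  0  1  3  0  1  0  1  2  3  2  4  3  2  3  0  1  0  1  2  0  1  2  3  2  3  0  1  3  0  1  0  1  2  3  2  4  3  2  3  0  1
G(n+25) = G(n) holds for n = 0,…,7 (a full window of length max(S) = 8), so the sequence is purely periodic with period 25.

25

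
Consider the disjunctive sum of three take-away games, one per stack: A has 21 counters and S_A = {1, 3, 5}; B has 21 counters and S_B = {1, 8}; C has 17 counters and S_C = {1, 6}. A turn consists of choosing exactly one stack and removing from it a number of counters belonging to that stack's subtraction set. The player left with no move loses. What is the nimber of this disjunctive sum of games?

1

Stack A, S = {1, 3, 5}:
G(0) = 0
G(1) = mex{0} = 1
G(2) = mex{1} = 0
G(3) = mex{0,0} = 1
G(4) = mex{1,1} = 0
G(5) = mex{0,0,0} = 1
G(6) = mex{1,1,1} = 0
G(7) = mex{0,0,0} = 1
G(8) = mex{1,1,1} = 0
G(9) = mex{0,0,0} = 1
G(10) = mex{1,1,1} = 0
G(11) = mex{0,0,0} = 1
G(12) = mex{1,1,1} = 0
G(13) = mex{0,0,0} = 1
G(14) = mex{1,1,1} = 0
G(15) = mex{0,0,0} = 1
G(16) = mex{1,1,1} = 0
G(17) = mex{0,0,0} = 1
G(18) = mex{1,1,1} = 0
G(19) = mex{0,0,0} = 1
G(20) = mex{1,1,1} = 0
G(21) = mex{0,0,0} = 1
G_A(21) = 1.
Stack B, S = {1, 8}:
G(0) = 0
G(1) = mex{0} = 1
G(2) = mex{1} = 0
G(3) = mex{0} = 1
G(4) = mex{1} = 0
G(5) = mex{0} = 1
G(6) = mex{1} = 0
G(7) = mex{0} = 1
G(8) = mex{1,0} = 2
G(9) = mex{2,1} = 0
G(10) = mex{0,0} = 1
G(11) = mex{1,1} = 0
G(12) = mex{0,0} = 1
G(13) = mex{1,1} = 0
G(14) = mex{0,0} = 1
G(15) = mex{1,1} = 0
G(16) = mex{0,2} = 1
G(17) = mex{1,0} = 2
G(18) = mex{2,1} = 0
G(19) = mex{0,0} = 1
G(20) = mex{1,1} = 0
G(21) = mex{0,0} = 1
G_B(21) = 1.
Stack C, S = {1, 6}:
G(0) = 0
G(1) = mex{0} = 1
G(2) = mex{1} = 0
G(3) = mex{0} = 1
G(4) = mex{1} = 0
G(5) = mex{0} = 1
G(6) = mex{1,0} = 2
G(7) = mex{2,1} = 0
G(8) = mex{0,0} = 1
G(9) = mex{1,1} = 0
G(10) = mex{0,0} = 1
G(11) = mex{1,1} = 0
G(12) = mex{0,2} = 1
G(13) = mex{1,0} = 2
G(14) = mex{2,1} = 0
G(15) = mex{0,0} = 1
G(16) = mex{1,1} = 0
G(17) = mex{0,0} = 1
G_C(17) = 1.
Combined Grundy value = 1 ⊕ 1 ⊕ 1 = 1.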